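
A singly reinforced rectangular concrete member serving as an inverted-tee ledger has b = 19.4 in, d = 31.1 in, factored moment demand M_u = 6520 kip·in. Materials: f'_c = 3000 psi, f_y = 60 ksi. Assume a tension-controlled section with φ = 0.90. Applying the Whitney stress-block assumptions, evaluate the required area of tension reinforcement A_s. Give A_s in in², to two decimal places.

M_n = M_u/φ = 6520/0.90 = 7244.44 kip·in.
From M_n = 0.85 f'_c a b (d − a/2):
a = d − √(d² − 2M_n/(0.85 f'_c b)) = 31.1 − √(31.1² − 2 × 7244.44/(0.85 × 3 × 19.4)) = 5.132 in.
A_s = 0.85 f'_c a b / f_y = 0.85 × 3 × 5.132 × 19.4 / 60 = 4.231 in².

A_s ≈ 4.23 in²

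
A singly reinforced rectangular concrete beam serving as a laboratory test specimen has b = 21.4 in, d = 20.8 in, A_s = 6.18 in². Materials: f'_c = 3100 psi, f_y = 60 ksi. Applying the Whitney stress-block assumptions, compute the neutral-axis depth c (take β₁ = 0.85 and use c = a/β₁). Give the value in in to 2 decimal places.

T = A_s f_y = 6.18 × 60 = 370.8 kips.
a = T/(0.85 f'_c b) = 370.8/(0.85 × 3.1 × 21.4) = 6.5758 in.
With β₁ = 0.85, c = a/β₁ = 6.5758/0.85 = 7.74 in.

c ≈ 7.74 in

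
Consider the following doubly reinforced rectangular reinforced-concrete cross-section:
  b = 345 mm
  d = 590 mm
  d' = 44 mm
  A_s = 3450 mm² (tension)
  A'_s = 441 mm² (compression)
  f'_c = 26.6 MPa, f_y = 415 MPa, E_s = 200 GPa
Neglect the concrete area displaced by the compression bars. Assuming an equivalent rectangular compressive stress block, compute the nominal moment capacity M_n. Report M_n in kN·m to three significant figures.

Assume both tension and compression steel yield.
Net tension couple steel: A_s − A'_s = 3009 mm².
a = (A_s − A'_s) f_y / (0.85 f'_c b) = 1248735/(0.85 × 26.6 × 345) = 160.08 mm.
c = a/β₁ = 160.08/0.85 = 188.33 mm; ε'_s = 0.003(c − d')/c = 0.0023 ≥ f_y/E_s = 0.0021, so compression steel does yield.
M_n = (A_s − A'_s) f_y (d − a/2) + A'_s f_y (d − d') = [1248735 × (590 − 80.04) + 183015 × (590 − 44)] × 10⁻⁶ = 636.80 + 99.93 = 736.73 kN·m.

M_n ≈ 737 kN·m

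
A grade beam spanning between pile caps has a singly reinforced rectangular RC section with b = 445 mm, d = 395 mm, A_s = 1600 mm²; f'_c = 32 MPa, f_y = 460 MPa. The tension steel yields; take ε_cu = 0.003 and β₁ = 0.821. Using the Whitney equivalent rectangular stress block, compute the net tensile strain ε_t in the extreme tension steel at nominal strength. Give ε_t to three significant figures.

ε_t ≈ 0.0130

a = A_s f_y/(0.85 f'_c b) = 60.81 mm.
β₁ = 0.821, so c = a/β₁ = 60.81/0.821 = 74.07 mm.
From the linear strain diagram with ε_cu = 0.003: ε_t = 0.003 (d − c)/c = 0.003 × (395 − 74.07)/74.07 = 0.0130.
Since ε_t ≥ 0.005, the section is tension-controlled.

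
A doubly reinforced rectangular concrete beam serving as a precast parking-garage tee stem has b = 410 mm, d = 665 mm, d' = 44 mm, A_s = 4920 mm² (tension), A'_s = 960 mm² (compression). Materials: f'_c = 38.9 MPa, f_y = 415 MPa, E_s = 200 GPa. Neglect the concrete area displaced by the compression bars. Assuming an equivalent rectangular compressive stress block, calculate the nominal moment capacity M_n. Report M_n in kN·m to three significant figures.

Assume both tension and compression steel yield.
Net tension couple steel: A_s − A'_s = 3960 mm².
a = (A_s − A'_s) f_y / (0.85 f'_c b) = 1643400/(0.85 × 38.9 × 410) = 121.22 mm.
c = a/β₁ = 121.22/0.772 = 157.02 mm; ε'_s = 0.003(c − d')/c = 0.0022 ≥ f_y/E_s = 0.0021, so compression steel does yield.
M_n = (A_s − A'_s) f_y (d − a/2) + A'_s f_y (d − d') = [1643400 × (665 − 60.61) + 398400 × (665 − 44)] × 10⁻⁶ = 993.25 + 247.41 = 1240.66 kN·m.

M_n ≈ 1240 kN·m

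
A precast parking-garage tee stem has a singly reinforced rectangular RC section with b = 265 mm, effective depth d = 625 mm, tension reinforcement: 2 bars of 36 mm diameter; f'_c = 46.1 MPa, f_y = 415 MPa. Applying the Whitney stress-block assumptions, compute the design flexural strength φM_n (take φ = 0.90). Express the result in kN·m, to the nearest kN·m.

φM_n ≈ 444 kN·m

A_s = 2 × 1018 = 2036 mm².
T = A_s f_y = 2036 × 415 = 844940 N = 844.94 kN.
From C = T: a = T/(0.85 f'_c b) = 844940/(0.85 × 46.1 × 265) = 81.37 mm.
M_n = T(d − a/2) = 844.94 kN × (625 − 40.685) mm = 493.71 kN·m.
φM_n = 0.90 × 493.71 = 444.34 kN·m.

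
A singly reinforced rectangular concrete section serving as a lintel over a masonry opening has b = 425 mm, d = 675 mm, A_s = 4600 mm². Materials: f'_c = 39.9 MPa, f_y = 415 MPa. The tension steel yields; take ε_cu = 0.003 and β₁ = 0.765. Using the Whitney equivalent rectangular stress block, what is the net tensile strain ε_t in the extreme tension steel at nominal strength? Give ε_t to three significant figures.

a = A_s f_y/(0.85 f'_c b) = 132.44 mm.
β₁ = 0.765, so c = a/β₁ = 132.44/0.765 = 173.12 mm.
From the linear strain diagram with ε_cu = 0.003: ε_t = 0.003 (d − c)/c = 0.003 × (675 − 173.12)/173.12 = 0.00870.
Since ε_t ≥ 0.005, the section is tension-controlled.

ε_t ≈ 0.00870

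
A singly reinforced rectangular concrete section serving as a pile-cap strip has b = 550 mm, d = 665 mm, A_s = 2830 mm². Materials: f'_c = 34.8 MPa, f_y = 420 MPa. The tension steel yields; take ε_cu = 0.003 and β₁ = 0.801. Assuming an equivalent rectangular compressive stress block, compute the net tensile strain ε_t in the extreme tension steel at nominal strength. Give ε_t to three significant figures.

ε_t ≈ 0.0189

a = A_s f_y/(0.85 f'_c b) = 73.06 mm.
β₁ = 0.801, so c = a/β₁ = 73.06/0.801 = 91.21 mm.
From the linear strain diagram with ε_cu = 0.003: ε_t = 0.003 (d − c)/c = 0.003 × (665 − 91.21)/91.21 = 0.0189.
Since ε_t ≥ 0.005, the section is tension-controlled.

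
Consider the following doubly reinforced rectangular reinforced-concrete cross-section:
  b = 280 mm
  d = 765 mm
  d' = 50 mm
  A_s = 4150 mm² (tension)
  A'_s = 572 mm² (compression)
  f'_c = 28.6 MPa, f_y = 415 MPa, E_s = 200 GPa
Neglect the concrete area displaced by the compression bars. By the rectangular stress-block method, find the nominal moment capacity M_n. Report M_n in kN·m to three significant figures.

Assume both tension and compression steel yield.
Net tension couple steel: A_s − A'_s = 3578 mm².
a = (A_s − A'_s) f_y / (0.85 f'_c b) = 1484870/(0.85 × 28.6 × 280) = 218.15 mm.
c = a/β₁ = 218.15/0.846 = 257.86 mm; ε'_s = 0.003(c − d')/c = 0.0024 ≥ f_y/E_s = 0.0021, so compression steel does yield.
M_n = (A_s − A'_s) f_y (d − a/2) + A'_s f_y (d − d') = [1484870 × (765 − 109.075) + 237380 × (765 − 50)] × 10⁻⁶ = 973.96 + 169.73 = 1143.69 kN·m.

M_n ≈ 1140 kN·m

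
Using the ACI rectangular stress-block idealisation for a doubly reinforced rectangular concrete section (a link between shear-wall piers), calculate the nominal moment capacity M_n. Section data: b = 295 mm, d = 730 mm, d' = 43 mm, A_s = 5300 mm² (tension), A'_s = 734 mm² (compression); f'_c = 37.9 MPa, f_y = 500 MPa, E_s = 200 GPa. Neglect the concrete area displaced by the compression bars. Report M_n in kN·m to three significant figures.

M_n ≈ 1640 kN·m

Assume both tension and compression steel yield.
Net tension couple steel: A_s − A'_s = 4566 mm².
a = (A_s − A'_s) f_y / (0.85 f'_c b) = 2283000/(0.85 × 37.9 × 295) = 240.23 mm.
c = a/β₁ = 240.23/0.779 = 308.38 mm; ε'_s = 0.003(c − d')/c = 0.0026 ≥ f_y/E_s = 0.0025, so compression steel does yield.
M_n = (A_s − A'_s) f_y (d − a/2) + A'_s f_y (d − d') = [2283000 × (730 − 120.115) + 367000 × (730 − 43)] × 10⁻⁶ = 1392.37 + 252.13 = 1644.50 kN·m.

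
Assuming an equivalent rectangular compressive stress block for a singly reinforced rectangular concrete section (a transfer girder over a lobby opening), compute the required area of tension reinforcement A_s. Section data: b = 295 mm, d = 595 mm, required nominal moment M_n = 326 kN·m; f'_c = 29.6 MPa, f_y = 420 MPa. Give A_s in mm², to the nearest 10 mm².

A_s ≈ 1400 mm²

With M_n = 0.85 f'_c a b (d − a/2), solve the quadratic for a:
a = d − √(d² − 2M_n/(0.85 f'_c b)) = 595 − √(595² − 2 × 326×10⁶/(0.85 × 29.6 × 295)) = 79.07 mm.
A_s = 0.85 f'_c a b / f_y = 0.85 × 29.6 × 79.07 × 295 / 420 = 1397.3 mm².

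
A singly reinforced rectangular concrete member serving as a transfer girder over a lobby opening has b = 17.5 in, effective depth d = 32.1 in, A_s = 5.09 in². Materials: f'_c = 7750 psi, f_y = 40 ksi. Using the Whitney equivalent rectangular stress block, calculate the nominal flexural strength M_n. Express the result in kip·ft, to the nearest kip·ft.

T = A_s f_y = 5.09 × 40 = 203.6 kips.
a = T/(0.85 f'_c b) = 203.6/(0.85 × 7.75 × 17.5) = 1.766 in.
M_n = T(d − a/2) = 203.6 × (32.1 − 0.883) = 6355.8 kip·in = 6355.8/12 = 529.65 kip·ft.

M_n ≈ 530 kip·ft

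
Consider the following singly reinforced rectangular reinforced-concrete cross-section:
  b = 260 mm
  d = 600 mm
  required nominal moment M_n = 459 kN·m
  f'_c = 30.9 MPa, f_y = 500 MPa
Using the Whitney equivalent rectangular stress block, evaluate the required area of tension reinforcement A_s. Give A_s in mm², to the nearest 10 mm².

With M_n = 0.85 f'_c a b (d − a/2), solve the quadratic for a:
a = d − √(d² − 2M_n/(0.85 f'_c b)) = 600 − √(600² − 2 × 459×10⁶/(0.85 × 30.9 × 260)) = 125.06 mm.
A_s = 0.85 f'_c a b / f_y = 0.85 × 30.9 × 125.06 × 260 / 500 = 1708.0 mm².

A_s ≈ 1710 mm²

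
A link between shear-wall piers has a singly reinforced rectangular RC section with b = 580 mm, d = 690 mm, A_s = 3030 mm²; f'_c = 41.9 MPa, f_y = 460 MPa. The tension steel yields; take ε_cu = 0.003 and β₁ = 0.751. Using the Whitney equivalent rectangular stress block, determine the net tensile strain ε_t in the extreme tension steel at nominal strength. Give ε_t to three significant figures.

a = A_s f_y/(0.85 f'_c b) = 67.47 mm.
β₁ = 0.751, so c = a/β₁ = 67.47/0.751 = 89.84 mm.
From the linear strain diagram with ε_cu = 0.003: ε_t = 0.003 (d − c)/c = 0.003 × (690 − 89.84)/89.84 = 0.0200.
Since ε_t ≥ 0.005, the section is tension-controlled.

ε_t ≈ 0.0200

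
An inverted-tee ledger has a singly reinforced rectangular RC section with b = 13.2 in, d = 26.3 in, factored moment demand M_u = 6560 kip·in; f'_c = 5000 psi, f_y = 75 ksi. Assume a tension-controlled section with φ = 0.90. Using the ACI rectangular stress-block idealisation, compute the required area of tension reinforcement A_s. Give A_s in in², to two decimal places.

M_n = M_u/φ = 6560/0.90 = 7288.89 kip·in.
From M_n = 0.85 f'_c a b (d − a/2):
a = d − √(d² − 2M_n/(0.85 f'_c b)) = 26.3 − √(26.3² − 2 × 7288.89/(0.85 × 5 × 13.2)) = 5.519 in.
A_s = 0.85 f'_c a b / f_y = 0.85 × 5 × 5.519 × 13.2 / 75 = 4.128 in².

A_s ≈ 4.13 in²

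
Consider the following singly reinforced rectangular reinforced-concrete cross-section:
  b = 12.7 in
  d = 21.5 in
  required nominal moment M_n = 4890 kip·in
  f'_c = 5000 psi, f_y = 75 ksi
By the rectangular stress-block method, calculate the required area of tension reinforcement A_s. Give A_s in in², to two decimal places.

A_s ≈ 3.41 in²

From M_n = 0.85 f'_c a b (d − a/2):
a = d − √(d² − 2M_n/(0.85 f'_c b)) = 21.5 − √(21.5² − 2 × 4890/(0.85 × 5 × 12.7)) = 4.735 in.
A_s = 0.85 f'_c a b / f_y = 0.85 × 5 × 4.735 × 12.7 / 75 = 3.408 in².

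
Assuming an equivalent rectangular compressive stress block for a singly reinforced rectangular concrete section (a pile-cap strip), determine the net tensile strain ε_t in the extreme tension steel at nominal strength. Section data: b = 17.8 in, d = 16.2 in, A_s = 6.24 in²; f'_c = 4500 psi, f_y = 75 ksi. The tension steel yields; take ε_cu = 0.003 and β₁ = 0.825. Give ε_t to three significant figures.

a = A_s f_y/(0.85 f'_c b) = 6.874 in.
β₁ = 0.825, so c = a/β₁ = 6.874/0.825 = 8.332 in.
From the linear strain diagram with ε_cu = 0.003: ε_t = 0.003 (d − c)/c = 0.003 × (16.2 − 8.332)/8.332 = 0.00283.
ε_t < 0.004 — the section is over-reinforced for flexure under ACI limits.

ε_t ≈ 0.00283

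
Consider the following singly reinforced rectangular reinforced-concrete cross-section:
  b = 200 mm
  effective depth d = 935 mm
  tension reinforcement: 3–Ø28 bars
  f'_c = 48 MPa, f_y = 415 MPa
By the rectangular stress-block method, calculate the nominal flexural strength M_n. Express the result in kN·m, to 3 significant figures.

M_n ≈ 681 kN·m

A_s = 3 × 616 = 1848 mm².
T = A_s f_y = 1848 × 415 = 766920 N = 766.92 kN.
From C = T: a = T/(0.85 f'_c b) = 766920/(0.85 × 48 × 200) = 93.99 mm.
M_n = T(d − a/2) = 766.92 kN × (935 − 46.995) mm = 681.03 kN·m.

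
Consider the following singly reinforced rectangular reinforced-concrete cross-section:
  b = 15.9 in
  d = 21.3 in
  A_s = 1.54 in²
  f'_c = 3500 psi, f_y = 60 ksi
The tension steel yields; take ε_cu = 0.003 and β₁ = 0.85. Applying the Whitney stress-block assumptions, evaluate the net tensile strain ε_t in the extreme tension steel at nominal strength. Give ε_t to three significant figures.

ε_t ≈ 0.0248

a = A_s f_y/(0.85 f'_c b) = 1.953 in.
β₁ = 0.85, so c = a/β₁ = 1.953/0.85 = 2.298 in.
From the linear strain diagram with ε_cu = 0.003: ε_t = 0.003 (d − c)/c = 0.003 × (21.3 − 2.298)/2.298 = 0.0248.
Since ε_t ≥ 0.005, the section is tension-controlled.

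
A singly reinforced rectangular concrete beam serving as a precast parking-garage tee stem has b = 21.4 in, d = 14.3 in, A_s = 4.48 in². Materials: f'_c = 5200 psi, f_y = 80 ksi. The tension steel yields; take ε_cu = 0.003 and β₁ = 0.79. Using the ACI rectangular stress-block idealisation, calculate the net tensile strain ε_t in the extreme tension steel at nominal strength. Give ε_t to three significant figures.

a = A_s f_y/(0.85 f'_c b) = 3.789 in.
β₁ = 0.79, so c = a/β₁ = 3.789/0.79 = 4.796 in.
From the linear strain diagram with ε_cu = 0.003: ε_t = 0.003 (d − c)/c = 0.003 × (14.3 − 4.796)/4.796 = 0.00594.
Since ε_t ≥ 0.005, the section is tension-controlled.

ε_t ≈ 0.00594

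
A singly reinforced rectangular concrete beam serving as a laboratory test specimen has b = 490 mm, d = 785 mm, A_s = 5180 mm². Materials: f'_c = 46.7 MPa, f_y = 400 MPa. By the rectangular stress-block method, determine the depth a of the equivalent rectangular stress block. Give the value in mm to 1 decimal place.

T = A_s f_y = 5180 × 400 = 2072000 N = 2072 kN.
Setting C = 0.85 f'_c a b equal to T: a = 2072000/(0.85 × 46.7 × 490) = 106.5 mm.

a ≈ 106.5 mm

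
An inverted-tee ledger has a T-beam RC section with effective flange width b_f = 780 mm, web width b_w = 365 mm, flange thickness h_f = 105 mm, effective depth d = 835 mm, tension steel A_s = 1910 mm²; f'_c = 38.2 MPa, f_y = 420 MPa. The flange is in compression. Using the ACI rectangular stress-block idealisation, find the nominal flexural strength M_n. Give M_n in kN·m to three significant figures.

Tension: T = A_s f_y = 1910 × 420 = 802200 N.
Try a within the flange: a = T/(0.85 f'_c b_f) = 802200/(0.85 × 38.2 × 780) = 31.67 mm.
Since a = 31.67 ≤ h_f = 105 mm, the stress block lies entirely in the flange; analyse as a rectangular beam of width b_f.
M_n = T(d − a/2) = 802200 × (835 − 15.835) = 657.13 × 10⁶ N·mm.
M_n = 657.13 kN·m.

M_n ≈ 657 kN·m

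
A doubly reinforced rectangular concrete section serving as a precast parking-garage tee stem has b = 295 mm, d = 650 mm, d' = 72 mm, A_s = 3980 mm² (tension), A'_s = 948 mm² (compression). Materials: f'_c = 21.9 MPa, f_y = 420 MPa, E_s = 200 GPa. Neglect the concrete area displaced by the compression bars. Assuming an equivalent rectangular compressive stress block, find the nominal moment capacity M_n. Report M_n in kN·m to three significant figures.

M_n ≈ 910 kN·m

Assume both tension and compression steel yield.
Net tension couple steel: A_s − A'_s = 3032 mm².
a = (A_s − A'_s) f_y / (0.85 f'_c b) = 1273440/(0.85 × 21.9 × 295) = 231.90 mm.
c = a/β₁ = 231.90/0.85 = 272.82 mm; ε'_s = 0.003(c − d')/c = 0.0022 ≥ f_y/E_s = 0.0021, so compression steel does yield.
M_n = (A_s − A'_s) f_y (d − a/2) + A'_s f_y (d − d') = [1273440 × (650 − 115.95) + 398160 × (650 − 72)] × 10⁻⁶ = 680.08 + 230.14 = 910.22 kN·m.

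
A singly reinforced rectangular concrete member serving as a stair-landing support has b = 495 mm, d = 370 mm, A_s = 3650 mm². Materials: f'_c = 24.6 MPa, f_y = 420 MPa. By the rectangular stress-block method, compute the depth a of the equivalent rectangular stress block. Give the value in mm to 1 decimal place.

T = A_s f_y = 3650 × 420 = 1533000 N = 1533 kN.
Setting C = 0.85 f'_c a b equal to T: a = 1533000/(0.85 × 24.6 × 495) = 148.1 mm.

a ≈ 148.1 mm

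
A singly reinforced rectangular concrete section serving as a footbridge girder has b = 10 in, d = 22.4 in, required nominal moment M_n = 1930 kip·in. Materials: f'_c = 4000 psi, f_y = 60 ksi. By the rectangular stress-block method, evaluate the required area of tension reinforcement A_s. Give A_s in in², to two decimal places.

From M_n = 0.85 f'_c a b (d − a/2):
a = d − √(d² − 2M_n/(0.85 f'_c b)) = 22.4 − √(22.4² − 2 × 1930/(0.85 × 4 × 10)) = 2.696 in.
A_s = 0.85 f'_c a b / f_y = 0.85 × 4 × 2.696 × 10 / 60 = 1.528 in².

A_s ≈ 1.53 in²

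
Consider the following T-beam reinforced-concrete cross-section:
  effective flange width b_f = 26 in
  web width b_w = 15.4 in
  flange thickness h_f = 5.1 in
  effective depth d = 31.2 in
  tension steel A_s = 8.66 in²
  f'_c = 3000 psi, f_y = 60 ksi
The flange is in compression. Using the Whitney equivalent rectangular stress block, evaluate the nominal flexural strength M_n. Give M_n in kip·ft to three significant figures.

Tension: T = A_s f_y = 8.66 × 60 = 519.6 kips.
Try a within the flange: a = T/(0.85 f'_c b_f) = 519.6/(0.85 × 3 × 26) = 7.837 in.
a = 7.837 > h_f = 5.1 in: the block extends into the web. Split into flange-overhang and web parts.
C_f = 0.85 f'_c (b_f − b_w) h_f = 0.85 × 3 × (26 − 15.4) × 5.1 = 137.9 kips.
Remaining web compression depth: a_w = (T − C_f)/(0.85 f'_c b_w) = (519.6 − 137.9)/(0.85 × 3 × 15.4) = 9.720 in.
M_n = C_f(d − h_f/2) + (T − C_f)(d − a_w/2) = 137.9 × (31.2 − 2.55) + 381.7 × (31.2 − 4.86) = 3950.8 + 10054.0 = 14004.8 kip·in.
M_n = 14004.8/12 = 1167.07 kip·ft.

M_n ≈ 1170 kip·ft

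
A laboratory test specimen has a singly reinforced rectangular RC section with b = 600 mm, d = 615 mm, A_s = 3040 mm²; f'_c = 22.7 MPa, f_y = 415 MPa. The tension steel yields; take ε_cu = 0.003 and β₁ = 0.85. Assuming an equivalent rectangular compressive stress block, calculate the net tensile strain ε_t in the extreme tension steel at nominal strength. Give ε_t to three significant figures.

a = A_s f_y/(0.85 f'_c b) = 108.97 mm.
β₁ = 0.85, so c = a/β₁ = 108.97/0.85 = 128.20 mm.
From the linear strain diagram with ε_cu = 0.003: ε_t = 0.003 (d − c)/c = 0.003 × (615 − 128.20)/128.20 = 0.0114.
Since ε_t ≥ 0.005, the section is tension-controlled.

ε_t ≈ 0.0114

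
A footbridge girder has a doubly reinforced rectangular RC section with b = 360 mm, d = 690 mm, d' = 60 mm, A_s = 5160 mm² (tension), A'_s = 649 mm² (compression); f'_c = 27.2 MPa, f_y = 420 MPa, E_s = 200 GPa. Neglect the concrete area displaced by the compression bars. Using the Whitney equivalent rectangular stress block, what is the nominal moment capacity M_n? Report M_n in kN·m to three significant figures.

M_n ≈ 1260 kN·m

Assume both tension and compression steel yield.
Net tension couple steel: A_s − A'_s = 4511 mm².
a = (A_s − A'_s) f_y / (0.85 f'_c b) = 1894620/(0.85 × 27.2 × 360) = 227.63 mm.
c = a/β₁ = 227.63/0.85 = 267.80 mm; ε'_s = 0.003(c − d')/c = 0.0023 ≥ f_y/E_s = 0.0021, so compression steel does yield.
M_n = (A_s − A'_s) f_y (d − a/2) + A'_s f_y (d − d') = [1894620 × (690 − 113.815) + 272580 × (690 − 60)] × 10⁻⁶ = 1091.65 + 171.73 = 1263.38 kN·m.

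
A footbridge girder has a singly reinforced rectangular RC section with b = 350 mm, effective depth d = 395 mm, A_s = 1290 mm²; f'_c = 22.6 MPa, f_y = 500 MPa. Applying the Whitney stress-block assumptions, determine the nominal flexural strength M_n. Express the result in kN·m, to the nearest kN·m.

M_n ≈ 224 kN·m

T = A_s f_y = 1290 × 500 = 645000 N = 645 kN.
From C = T: a = T/(0.85 f'_c b) = 645000/(0.85 × 22.6 × 350) = 95.93 mm.
M_n = T(d − a/2) = 645 kN × (395 − 47.965) mm = 223.84 kN·m.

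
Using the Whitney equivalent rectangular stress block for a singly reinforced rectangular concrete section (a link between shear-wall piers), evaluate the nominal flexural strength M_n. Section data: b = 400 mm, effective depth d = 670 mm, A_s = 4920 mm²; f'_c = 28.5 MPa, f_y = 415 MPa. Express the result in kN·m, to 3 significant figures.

T = A_s f_y = 4920 × 415 = 2041800 N = 2041.8 kN.
From C = T: a = T/(0.85 f'_c b) = 2041800/(0.85 × 28.5 × 400) = 210.71 mm.
M_n = T(d − a/2) = 2041.8 kN × (670 − 105.355) mm = 1152.89 kN·m.

M_n ≈ 1150 kN·m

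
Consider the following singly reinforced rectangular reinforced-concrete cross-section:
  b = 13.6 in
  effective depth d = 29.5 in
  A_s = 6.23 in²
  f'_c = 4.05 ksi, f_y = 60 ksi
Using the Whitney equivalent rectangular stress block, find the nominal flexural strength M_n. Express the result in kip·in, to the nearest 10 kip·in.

M_n ≈ 9530 kip·in

T = A_s f_y = 6.23 × 60 = 373.8 kips.
a = T/(0.85 f'_c b) = 373.8/(0.85 × 4.05 × 13.6) = 7.984 in.
M_n = T(d − a/2) = 373.8 × (29.5 − 3.992) = 9534.9 kip·in.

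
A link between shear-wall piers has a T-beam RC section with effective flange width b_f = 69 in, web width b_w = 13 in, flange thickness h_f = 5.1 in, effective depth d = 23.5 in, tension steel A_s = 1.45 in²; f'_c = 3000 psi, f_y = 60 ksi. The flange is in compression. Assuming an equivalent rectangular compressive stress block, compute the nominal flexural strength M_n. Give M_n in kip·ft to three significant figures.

M_n ≈ 169 kip·ft

Tension: T = A_s f_y = 1.45 × 60 = 87 kips.
Try a within the flange: a = T/(0.85 f'_c b_f) = 87/(0.85 × 3 × 69) = 0.494 in.
Since a = 0.494 ≤ h_f = 5.1 in, the stress block lies entirely in the flange; analyse as a rectangular beam of width b_f.
M_n = T(d − a/2) = 87 × (23.5 − 0.247) = 2023.0 kip·in.
M_n = 2023.0/12 = 168.58 kip·ft.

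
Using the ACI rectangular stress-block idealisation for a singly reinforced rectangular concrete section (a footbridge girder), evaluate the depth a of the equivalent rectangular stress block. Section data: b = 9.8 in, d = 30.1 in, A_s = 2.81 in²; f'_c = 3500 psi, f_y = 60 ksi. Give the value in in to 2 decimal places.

a ≈ 5.78 in

T = A_s f_y = 2.81 × 60 = 168.6 kips.
a = T/(0.85 f'_c b) = 168.6/(0.85 × 3.5 × 9.8) = 5.78 in.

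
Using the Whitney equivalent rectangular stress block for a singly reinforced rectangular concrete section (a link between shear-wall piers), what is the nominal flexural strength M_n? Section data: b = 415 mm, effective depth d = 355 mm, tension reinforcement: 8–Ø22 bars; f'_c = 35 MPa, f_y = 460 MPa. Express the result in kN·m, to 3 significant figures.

A_s = 8 × 380 = 3040 mm².
T = A_s f_y = 3040 × 460 = 1398400 N = 1398.4 kN.
From C = T: a = T/(0.85 f'_c b) = 1398400/(0.85 × 35 × 415) = 113.27 mm.
M_n = T(d − a/2) = 1398.4 kN × (355 − 56.635) mm = 417.23 kN·m.

M_n ≈ 417 kN·m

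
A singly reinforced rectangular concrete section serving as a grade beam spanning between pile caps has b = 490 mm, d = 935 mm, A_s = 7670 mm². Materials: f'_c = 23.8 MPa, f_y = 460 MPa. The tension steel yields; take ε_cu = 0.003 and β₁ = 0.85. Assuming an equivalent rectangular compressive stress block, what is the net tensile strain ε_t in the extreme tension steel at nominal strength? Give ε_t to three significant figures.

a = A_s f_y/(0.85 f'_c b) = 355.93 mm.
β₁ = 0.85, so c = a/β₁ = 355.93/0.85 = 418.74 mm.
From the linear strain diagram with ε_cu = 0.003: ε_t = 0.003 (d − c)/c = 0.003 × (935 − 418.74)/418.74 = 0.00370.
ε_t < 0.004 — the section is over-reinforced for flexure under ACI limits.

ε_t ≈ 0.00370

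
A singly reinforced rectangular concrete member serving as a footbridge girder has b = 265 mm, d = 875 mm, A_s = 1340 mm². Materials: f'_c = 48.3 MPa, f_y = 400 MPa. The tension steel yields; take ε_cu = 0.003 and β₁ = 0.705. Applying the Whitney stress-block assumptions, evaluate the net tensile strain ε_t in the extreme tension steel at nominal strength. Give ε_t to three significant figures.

a = A_s f_y/(0.85 f'_c b) = 49.27 mm.
β₁ = 0.705, so c = a/β₁ = 49.27/0.705 = 69.89 mm.
From the linear strain diagram with ε_cu = 0.003: ε_t = 0.003 (d − c)/c = 0.003 × (875 − 69.89)/69.89 = 0.0346.
Since ε_t ≥ 0.005, the section is tension-controlled.

ε_t ≈ 0.0346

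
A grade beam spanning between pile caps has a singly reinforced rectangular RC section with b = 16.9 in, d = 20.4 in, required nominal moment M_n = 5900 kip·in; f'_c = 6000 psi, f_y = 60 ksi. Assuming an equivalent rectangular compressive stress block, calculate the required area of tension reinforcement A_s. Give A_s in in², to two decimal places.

A_s ≈ 5.30 in²

From M_n = 0.85 f'_c a b (d − a/2):
a = d − √(d² − 2M_n/(0.85 f'_c b)) = 20.4 − √(20.4² − 2 × 5900/(0.85 × 6 × 16.9)) = 3.689 in.
A_s = 0.85 f'_c a b / f_y = 0.85 × 6 × 3.689 × 16.9 / 60 = 5.299 in².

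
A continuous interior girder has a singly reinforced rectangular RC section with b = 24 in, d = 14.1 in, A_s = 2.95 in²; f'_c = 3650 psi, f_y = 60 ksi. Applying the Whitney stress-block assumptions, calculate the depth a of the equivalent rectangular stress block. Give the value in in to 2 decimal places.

a ≈ 2.38 in

T = A_s f_y = 2.95 × 60 = 177 kips.
a = T/(0.85 f'_c b) = 177/(0.85 × 3.65 × 24) = 2.38 in.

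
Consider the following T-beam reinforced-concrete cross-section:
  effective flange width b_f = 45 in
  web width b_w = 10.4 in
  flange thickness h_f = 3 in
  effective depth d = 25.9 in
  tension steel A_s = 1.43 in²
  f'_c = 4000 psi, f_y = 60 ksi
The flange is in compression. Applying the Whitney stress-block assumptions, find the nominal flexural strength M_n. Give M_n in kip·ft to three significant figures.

M_n ≈ 183 kip·ft

Tension: T = A_s f_y = 1.43 × 60 = 85.8 kips.
Try a within the flange: a = T/(0.85 f'_c b_f) = 85.8/(0.85 × 4 × 45) = 0.561 in.
Since a = 0.561 ≤ h_f = 3 in, the stress block lies entirely in the flange; analyse as a rectangular beam of width b_f.
M_n = T(d − a/2) = 85.8 × (25.9 − 0.2805) = 2198.2 kip·in.
M_n = 2198.2/12 = 183.18 kip·ft.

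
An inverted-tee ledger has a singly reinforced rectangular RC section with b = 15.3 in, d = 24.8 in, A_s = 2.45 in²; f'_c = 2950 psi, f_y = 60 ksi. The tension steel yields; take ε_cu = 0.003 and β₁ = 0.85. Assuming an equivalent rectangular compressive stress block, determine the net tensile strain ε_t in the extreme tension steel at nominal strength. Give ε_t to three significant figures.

ε_t ≈ 0.0135

a = A_s f_y/(0.85 f'_c b) = 3.832 in.
β₁ = 0.85, so c = a/β₁ = 3.832/0.85 = 4.508 in.
From the linear strain diagram with ε_cu = 0.003: ε_t = 0.003 (d − c)/c = 0.003 × (24.8 − 4.508)/4.508 = 0.0135.
Since ε_t ≥ 0.005, the section is tension-controlled.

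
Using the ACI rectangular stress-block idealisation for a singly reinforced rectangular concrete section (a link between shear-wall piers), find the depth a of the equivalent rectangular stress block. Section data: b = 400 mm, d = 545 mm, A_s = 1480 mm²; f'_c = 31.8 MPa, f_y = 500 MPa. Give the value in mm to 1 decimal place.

a ≈ 68.4 mm

T = A_s f_y = 1480 × 500 = 740000 N = 740 kN.
Setting C = 0.85 f'_c a b equal to T: a = 740000/(0.85 × 31.8 × 400) = 68.4 mm.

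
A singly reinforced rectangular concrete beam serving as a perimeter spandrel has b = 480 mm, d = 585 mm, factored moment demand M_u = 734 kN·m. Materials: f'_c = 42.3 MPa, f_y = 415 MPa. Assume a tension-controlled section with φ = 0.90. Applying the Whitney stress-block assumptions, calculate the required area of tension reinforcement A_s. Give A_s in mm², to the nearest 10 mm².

A_s ≈ 3630 mm²

M_n = M_u/φ = 734/0.90 = 815.556 kN·m.
With M_n = 0.85 f'_c a b (d − a/2), solve the quadratic for a:
a = d − √(d² − 2M_n/(0.85 f'_c b)) = 585 − √(585² − 2 × 815.556×10⁶/(0.85 × 42.3 × 480)) = 87.29 mm.
A_s = 0.85 f'_c a b / f_y = 0.85 × 42.3 × 87.29 × 480 / 415 = 3630.1 mm².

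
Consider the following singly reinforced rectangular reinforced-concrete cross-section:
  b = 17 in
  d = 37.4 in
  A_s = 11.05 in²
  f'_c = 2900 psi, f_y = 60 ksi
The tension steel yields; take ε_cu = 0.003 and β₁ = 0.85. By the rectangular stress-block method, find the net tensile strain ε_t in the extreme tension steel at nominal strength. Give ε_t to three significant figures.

ε_t ≈ 0.00303

a = A_s f_y/(0.85 f'_c b) = 15.822 in.
β₁ = 0.85, so c = a/β₁ = 15.822/0.85 = 18.614 in.
From the linear strain diagram with ε_cu = 0.003: ε_t = 0.003 (d − c)/c = 0.003 × (37.4 − 18.614)/18.614 = 0.00303.
ε_t < 0.004 — the section is over-reinforced for flexure under ACI limits.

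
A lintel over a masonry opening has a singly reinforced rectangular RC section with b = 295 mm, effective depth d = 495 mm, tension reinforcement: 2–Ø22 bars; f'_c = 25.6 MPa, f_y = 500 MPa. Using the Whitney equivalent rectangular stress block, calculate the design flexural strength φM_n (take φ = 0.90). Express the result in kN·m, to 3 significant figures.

φM_n ≈ 159 kN·m

A_s = 2 × 380 = 760 mm².
T = A_s f_y = 760 × 500 = 380000 N = 380 kN.
From C = T: a = T/(0.85 f'_c b) = 380000/(0.85 × 25.6 × 295) = 59.20 mm.
M_n = T(d − a/2) = 380 kN × (495 − 29.6) mm = 176.85 kN·m.
φM_n = 0.90 × 176.85 = 159.17 kN·m.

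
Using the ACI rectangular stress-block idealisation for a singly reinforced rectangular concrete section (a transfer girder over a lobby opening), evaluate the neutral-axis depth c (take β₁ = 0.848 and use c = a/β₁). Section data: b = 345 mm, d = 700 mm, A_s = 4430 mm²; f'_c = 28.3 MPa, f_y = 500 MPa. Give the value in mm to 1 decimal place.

T = A_s f_y = 4430 × 500 = 2215000 N = 2215 kN.
Setting C = 0.85 f'_c a b equal to T: a = 2215000/(0.85 × 28.3 × 345) = 266.900 mm.
With β₁ = 0.848, c = a/β₁ = 266.900/0.848 = 314.7 mm.

c ≈ 314.7 mm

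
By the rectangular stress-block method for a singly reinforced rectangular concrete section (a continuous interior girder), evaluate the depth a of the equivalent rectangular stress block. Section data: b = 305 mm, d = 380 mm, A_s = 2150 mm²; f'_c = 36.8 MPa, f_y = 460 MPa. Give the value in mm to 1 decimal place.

T = A_s f_y = 2150 × 460 = 989000 N = 989 kN.
Setting C = 0.85 f'_c a b equal to T: a = 989000/(0.85 × 36.8 × 305) = 103.7 mm.

a ≈ 103.7 mm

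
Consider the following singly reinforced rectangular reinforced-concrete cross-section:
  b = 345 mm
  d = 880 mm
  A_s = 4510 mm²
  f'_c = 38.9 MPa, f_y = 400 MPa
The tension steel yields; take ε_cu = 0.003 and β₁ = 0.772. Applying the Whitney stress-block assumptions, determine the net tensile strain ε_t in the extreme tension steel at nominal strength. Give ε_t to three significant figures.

ε_t ≈ 0.00989

a = A_s f_y/(0.85 f'_c b) = 158.14 mm.
β₁ = 0.772, so c = a/β₁ = 158.14/0.772 = 204.84 mm.
From the linear strain diagram with ε_cu = 0.003: ε_t = 0.003 (d − c)/c = 0.003 × (880 − 204.84)/204.84 = 0.00989.
Since ε_t ≥ 0.005, the section is tension-controlled.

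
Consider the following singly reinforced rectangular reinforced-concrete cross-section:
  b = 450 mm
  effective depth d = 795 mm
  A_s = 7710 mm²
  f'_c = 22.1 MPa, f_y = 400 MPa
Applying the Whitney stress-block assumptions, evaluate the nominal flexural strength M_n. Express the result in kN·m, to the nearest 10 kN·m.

M_n ≈ 1890 kN·m

T = A_s f_y = 7710 × 400 = 3084000 N = 3084 kN.
From C = T: a = T/(0.85 f'_c b) = 3084000/(0.85 × 22.1 × 450) = 364.83 mm.
M_n = T(d − a/2) = 3084 kN × (795 − 182.415) mm = 1889.21 kN·m.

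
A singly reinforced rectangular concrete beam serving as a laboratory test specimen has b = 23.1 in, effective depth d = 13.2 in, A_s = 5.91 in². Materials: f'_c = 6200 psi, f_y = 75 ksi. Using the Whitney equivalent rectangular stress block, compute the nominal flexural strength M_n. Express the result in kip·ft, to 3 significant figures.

M_n ≈ 420 kip·ft

T = A_s f_y = 5.91 × 75 = 443.25 kips.
a = T/(0.85 f'_c b) = 443.25/(0.85 × 6.2 × 23.1) = 3.641 in.
M_n = T(d − a/2) = 443.25 × (13.2 − 1.8205) = 5044.0 kip·in = 5044.0/12 = 420.33 kip·ft.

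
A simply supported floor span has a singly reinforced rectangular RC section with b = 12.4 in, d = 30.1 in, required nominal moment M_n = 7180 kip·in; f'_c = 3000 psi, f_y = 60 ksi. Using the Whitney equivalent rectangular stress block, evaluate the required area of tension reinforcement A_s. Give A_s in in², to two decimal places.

A_s ≈ 4.66 in²

From M_n = 0.85 f'_c a b (d − a/2):
a = d − √(d² − 2M_n/(0.85 f'_c b)) = 30.1 − √(30.1² − 2 × 7180/(0.85 × 3 × 12.4)) = 8.843 in.
A_s = 0.85 f'_c a b / f_y = 0.85 × 3 × 8.843 × 12.4 / 60 = 4.660 in².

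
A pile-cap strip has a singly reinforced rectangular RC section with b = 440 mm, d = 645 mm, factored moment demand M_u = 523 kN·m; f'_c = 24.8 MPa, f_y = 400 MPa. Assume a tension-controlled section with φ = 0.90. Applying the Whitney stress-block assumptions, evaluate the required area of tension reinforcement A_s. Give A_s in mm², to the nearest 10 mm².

M_n = M_u/φ = 523/0.90 = 581.111 kN·m.
With M_n = 0.85 f'_c a b (d − a/2), solve the quadratic for a:
a = d − √(d² − 2M_n/(0.85 f'_c b)) = 645 − √(645² − 2 × 581.111×10⁶/(0.85 × 24.8 × 440)) = 105.81 mm.
A_s = 0.85 f'_c a b / f_y = 0.85 × 24.8 × 105.81 × 440 / 400 = 2453.5 mm².

A_s ≈ 2450 mm²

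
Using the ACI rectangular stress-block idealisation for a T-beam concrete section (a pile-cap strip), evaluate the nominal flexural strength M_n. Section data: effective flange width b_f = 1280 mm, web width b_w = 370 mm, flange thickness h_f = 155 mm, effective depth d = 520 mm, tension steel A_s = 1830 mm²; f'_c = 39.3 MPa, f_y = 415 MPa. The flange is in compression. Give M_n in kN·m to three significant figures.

Tension: T = A_s f_y = 1830 × 415 = 759450 N.
Try a within the flange: a = T/(0.85 f'_c b_f) = 759450/(0.85 × 39.3 × 1280) = 17.76 mm.
Since a = 17.76 ≤ h_f = 155 mm, the stress block lies entirely in the flange; analyse as a rectangular beam of width b_f.
M_n = T(d − a/2) = 759450 × (520 − 8.88) = 388.17 × 10⁶ N·mm.
M_n = 388.17 kN·m.

M_n ≈ 388 kN·m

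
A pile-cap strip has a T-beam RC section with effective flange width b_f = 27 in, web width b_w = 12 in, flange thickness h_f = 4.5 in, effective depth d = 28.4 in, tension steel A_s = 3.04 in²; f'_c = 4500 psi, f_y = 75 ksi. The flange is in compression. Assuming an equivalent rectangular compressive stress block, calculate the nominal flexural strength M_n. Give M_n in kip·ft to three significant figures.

M_n ≈ 519 kip·ft

Tension: T = A_s f_y = 3.04 × 75 = 228 kips.
Try a within the flange: a = T/(0.85 f'_c b_f) = 228/(0.85 × 4.5 × 27) = 2.208 in.
Since a = 2.208 ≤ h_f = 4.5 in, the stress block lies entirely in the flange; analyse as a rectangular beam of width b_f.
M_n = T(d − a/2) = 228 × (28.4 − 1.104) = 6223.5 kip·in.
M_n = 6223.5/12 = 518.63 kip·ft.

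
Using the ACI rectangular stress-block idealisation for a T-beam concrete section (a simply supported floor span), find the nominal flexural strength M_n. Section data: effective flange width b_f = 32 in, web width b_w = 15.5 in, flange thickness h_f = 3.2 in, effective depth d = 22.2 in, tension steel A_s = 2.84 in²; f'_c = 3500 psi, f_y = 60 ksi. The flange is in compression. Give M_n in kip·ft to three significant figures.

Tension: T = A_s f_y = 2.84 × 60 = 170.4 kips.
Try a within the flange: a = T/(0.85 f'_c b_f) = 170.4/(0.85 × 3.5 × 32) = 1.790 in.
Since a = 1.790 ≤ h_f = 3.2 in, the stress block lies entirely in the flange; analyse as a rectangular beam of width b_f.
M_n = T(d − a/2) = 170.4 × (22.2 − 0.895) = 3630.4 kip·in.
M_n = 3630.4/12 = 302.53 kip·ft.

M_n ≈ 303 kip·ft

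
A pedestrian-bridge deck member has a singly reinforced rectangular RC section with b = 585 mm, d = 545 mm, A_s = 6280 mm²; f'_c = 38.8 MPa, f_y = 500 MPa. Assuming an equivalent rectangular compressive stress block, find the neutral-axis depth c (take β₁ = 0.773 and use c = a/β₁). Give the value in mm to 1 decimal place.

T = A_s f_y = 6280 × 500 = 3140000 N = 3140 kN.
Setting C = 0.85 f'_c a b equal to T: a = 3140000/(0.85 × 38.8 × 585) = 162.751 mm.
With β₁ = 0.773, c = a/β₁ = 162.751/0.773 = 210.5 mm.

c ≈ 210.5 mm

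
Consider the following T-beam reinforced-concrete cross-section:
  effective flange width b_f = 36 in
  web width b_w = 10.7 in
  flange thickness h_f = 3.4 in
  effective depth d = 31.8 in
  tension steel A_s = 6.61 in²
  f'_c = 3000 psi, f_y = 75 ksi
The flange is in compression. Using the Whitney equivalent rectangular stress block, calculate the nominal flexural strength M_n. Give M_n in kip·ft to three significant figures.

M_n ≈ 1170 kip·ft

Tension: T = A_s f_y = 6.61 × 75 = 495.75 kips.
Try a within the flange: a = T/(0.85 f'_c b_f) = 495.75/(0.85 × 3 × 36) = 5.400 in.
a = 5.400 > h_f = 3.4 in: the block extends into the web. Split into flange-overhang and web parts.
C_f = 0.85 f'_c (b_f − b_w) h_f = 0.85 × 3 × (36 − 10.7) × 3.4 = 219.4 kips.
Remaining web compression depth: a_w = (T − C_f)/(0.85 f'_c b_w) = (495.75 − 219.4)/(0.85 × 3 × 10.7) = 10.128 in.
M_n = C_f(d − h_f/2) + (T − C_f)(d − a_w/2) = 219.4 × (31.8 − 1.7) + 276.35 × (31.8 − 5.064) = 6603.9 + 7388.5 = 13992.4 kip·in.
M_n = 13992.4/12 = 1166.03 kip·ft.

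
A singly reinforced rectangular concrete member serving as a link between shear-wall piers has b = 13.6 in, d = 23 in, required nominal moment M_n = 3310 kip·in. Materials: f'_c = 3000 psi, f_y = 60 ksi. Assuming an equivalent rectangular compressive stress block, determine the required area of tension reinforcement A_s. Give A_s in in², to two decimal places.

A_s ≈ 2.67 in²

From M_n = 0.85 f'_c a b (d − a/2):
a = d − √(d² − 2M_n/(0.85 f'_c b)) = 23 − √(23² − 2 × 3310/(0.85 × 3 × 13.6)) = 4.612 in.
A_s = 0.85 f'_c a b / f_y = 0.85 × 3 × 4.612 × 13.6 / 60 = 2.666 in².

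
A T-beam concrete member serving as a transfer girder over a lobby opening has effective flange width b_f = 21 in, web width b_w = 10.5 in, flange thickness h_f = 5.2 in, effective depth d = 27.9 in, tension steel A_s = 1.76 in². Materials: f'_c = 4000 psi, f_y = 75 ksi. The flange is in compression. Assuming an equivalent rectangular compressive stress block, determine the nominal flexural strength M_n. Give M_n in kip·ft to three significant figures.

Tension: T = A_s f_y = 1.76 × 75 = 132 kips.
Try a within the flange: a = T/(0.85 f'_c b_f) = 132/(0.85 × 4 × 21) = 1.849 in.
Since a = 1.849 ≤ h_f = 5.2 in, the stress block lies entirely in the flange; analyse as a rectangular beam of width b_f.
M_n = T(d − a/2) = 132 × (27.9 − 0.9245) = 3560.8 kip·in.
M_n = 3560.8/12 = 296.73 kip·ft.

M_n ≈ 297 kip·ft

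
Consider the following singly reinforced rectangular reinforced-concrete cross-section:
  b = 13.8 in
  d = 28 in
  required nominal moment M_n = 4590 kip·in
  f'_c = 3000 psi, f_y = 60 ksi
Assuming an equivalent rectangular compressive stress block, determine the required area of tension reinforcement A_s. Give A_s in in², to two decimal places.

A_s ≈ 3.01 in²

From M_n = 0.85 f'_c a b (d − a/2):
a = d − √(d² − 2M_n/(0.85 f'_c b)) = 28 − √(28² − 2 × 4590/(0.85 × 3 × 13.8)) = 5.128 in.
A_s = 0.85 f'_c a b / f_y = 0.85 × 3 × 5.128 × 13.8 / 60 = 3.008 in².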